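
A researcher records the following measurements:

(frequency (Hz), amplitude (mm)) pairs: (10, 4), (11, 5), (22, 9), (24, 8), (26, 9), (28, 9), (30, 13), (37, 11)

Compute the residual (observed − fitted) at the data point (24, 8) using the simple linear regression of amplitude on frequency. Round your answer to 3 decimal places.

n = 8, Σx = 188, Σy = 68, Σxy = 1768, Σx² = 5010
Sxx = Σx² − (Σx)²/n = 5010 − 4418 = 592
Sxy = Σxy − (Σx)(Σy)/n = 1768 − 1598 = 170
b = Sxy/Sxx = 170/592 = 0.287162
a = ȳ − b·x̄ = 8.5 − 0.287162·23.5 = 1.751689
ŷ(24) = 1.751689 + 0.287162·24 = 8.643581
residual = y − ŷ = 8 − 8.643581 = -0.643581

-0.644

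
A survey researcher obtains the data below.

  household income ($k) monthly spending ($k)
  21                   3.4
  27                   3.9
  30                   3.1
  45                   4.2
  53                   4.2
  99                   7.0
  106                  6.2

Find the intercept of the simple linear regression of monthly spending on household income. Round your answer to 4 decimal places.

n = 7, Σx = 381, Σy = 32, Σxy = 2031.5, Σx² = 27941
Sxx = Σx² − (Σx)²/n = 27941 − 20737.285714 = 7203.714286
Sxy = Σxy − (Σx)(Σy)/n = 2031.5 − 1741.714286 = 289.785714
b = Sxy/Sxx = 289.785714/7203.714286 = 0.040227
a = ȳ − b·x̄ = 4.571429 − 0.040227·54.428571 = 2.381916

2.3819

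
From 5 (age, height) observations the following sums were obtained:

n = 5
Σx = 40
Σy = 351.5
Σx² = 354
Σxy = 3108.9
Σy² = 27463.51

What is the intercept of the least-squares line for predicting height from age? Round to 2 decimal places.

Sxx = Σx² − (Σx)²/n = 354 − 320 = 34
Sxy = Σxy − (Σx)(Σy)/n = 3108.9 − 2812 = 296.9
b = Sxy/Sxx = 296.9/34 = 8.732353
a = ȳ − b·x̄ = 70.3 − 8.732353·8 = 0.441176

0.44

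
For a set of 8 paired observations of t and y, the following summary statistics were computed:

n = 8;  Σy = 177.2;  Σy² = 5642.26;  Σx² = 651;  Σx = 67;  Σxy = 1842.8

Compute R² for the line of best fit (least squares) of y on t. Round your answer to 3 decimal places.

0.834

Sxx = Σx² − (Σx)²/n = 651 − 561.125 = 89.875
Sxy = Σxy − (Σx)(Σy)/n = 1842.8 − 1484.05 = 358.75
Syy = Σy² − (Σy)²/n = 5642.26 − 3924.98 = 1717.28
R² = Sxy²/(Sxx·Syy) = (358.75)²/(89.875·1717.28) = 0.833880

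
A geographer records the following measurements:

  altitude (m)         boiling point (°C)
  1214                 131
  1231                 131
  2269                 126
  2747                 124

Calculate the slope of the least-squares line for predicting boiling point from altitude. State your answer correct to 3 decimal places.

n = 4, Σx = 7461, Σy = 512, Σxy = 946817, Σx² = 15683527
Sxx = Σx² − (Σx)²/n = 15683527 − 13916630.25 = 1766896.75
Sxy = Σxy − (Σx)(Σy)/n = 946817 − 955008 = -8191
b = Sxy/Sxx = -8191/1766896.75 = -0.004636

-0.005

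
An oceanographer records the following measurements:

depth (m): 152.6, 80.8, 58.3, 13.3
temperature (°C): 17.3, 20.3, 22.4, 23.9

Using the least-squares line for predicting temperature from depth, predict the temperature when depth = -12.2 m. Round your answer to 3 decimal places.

25.281

n = 4, Σx = 305, Σy = 83.9, Σxy = 5904.01, Σx² = 33391.18
Sxx = Σx² − (Σx)²/n = 33391.18 − 23256.25 = 10134.93
Sxy = Σxy − (Σx)(Σy)/n = 5904.01 − 6397.375 = -493.365
b = Sxy/Sxx = -493.365/10134.93 = -0.048680
a = ȳ − b·x̄ = 20.975 − (-0.048680)·76.25 = 24.686824
ŷ(-12.2) = a + b·-12.2 = 24.686824 + (-0.048680)·(-12.2) = 25.280716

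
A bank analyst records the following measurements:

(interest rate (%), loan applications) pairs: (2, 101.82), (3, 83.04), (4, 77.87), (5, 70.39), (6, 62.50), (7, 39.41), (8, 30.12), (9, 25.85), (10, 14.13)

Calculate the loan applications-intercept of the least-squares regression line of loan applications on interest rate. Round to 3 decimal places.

n = 9, Σx = 54, Σy = 505.13, Σxy = 2381.97, Σx² = 384
Sxx = Σx² − (Σx)²/n = 384 − 324 = 60
Sxy = Σxy − (Σx)(Σy)/n = 2381.97 − 3030.78 = -648.81
b = Sxy/Sxx = -648.81/60 = -10.8135
a = ȳ − b·x̄ = 56.125556 − (-10.8135)·6 = 121.006556

121.007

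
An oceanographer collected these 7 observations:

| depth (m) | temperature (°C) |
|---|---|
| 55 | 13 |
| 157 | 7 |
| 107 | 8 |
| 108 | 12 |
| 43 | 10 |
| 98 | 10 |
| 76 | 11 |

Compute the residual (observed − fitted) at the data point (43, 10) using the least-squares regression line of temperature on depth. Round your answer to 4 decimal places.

n = 7, Σx = 644, Σy = 71, Σxy = 6212, Σx² = 68016
Sxx = Σx² − (Σx)²/n = 68016 − 59248 = 8768
Sxy = Σxy − (Σx)(Σy)/n = 6212 − 6532 = -320
b = Sxy/Sxx = -320/8768 = -0.036496
a = ȳ − b·x̄ = 10.142857 − (-0.036496)·92 = 13.500521
ŷ(43) = 13.500521 + (-0.036496)·43 = 11.931178
residual = y − ŷ = 10 − 11.931178 = -1.931178

-1.9312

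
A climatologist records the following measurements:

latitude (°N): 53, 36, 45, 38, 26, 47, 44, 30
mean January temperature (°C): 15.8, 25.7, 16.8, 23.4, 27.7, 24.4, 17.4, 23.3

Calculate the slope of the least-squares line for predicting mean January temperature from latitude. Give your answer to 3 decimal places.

-0.381

n = 8, Σx = 319, Σy = 174.5, Σxy = 6739.4, Σx² = 13295
Sxx = Σx² − (Σx)²/n = 13295 − 12720.125 = 574.875
Sxy = Σxy − (Σx)(Σy)/n = 6739.4 − 6958.1875 = -218.7875
b = Sxy/Sxx = -218.7875/574.875 = -0.380583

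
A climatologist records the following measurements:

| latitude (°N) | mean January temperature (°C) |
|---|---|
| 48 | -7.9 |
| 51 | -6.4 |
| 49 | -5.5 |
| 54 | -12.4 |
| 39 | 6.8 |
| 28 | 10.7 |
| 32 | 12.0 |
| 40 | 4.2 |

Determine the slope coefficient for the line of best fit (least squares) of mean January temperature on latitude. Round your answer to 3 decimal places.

-0.961

n = 8, Σx = 341, Σy = 1.5, Σxy = -527.9, Σx² = 15151
Sxx = Σx² − (Σx)²/n = 15151 − 14535.125 = 615.875
Sxy = Σxy − (Σx)(Σy)/n = -527.9 − 63.9375 = -591.8375
b = Sxy/Sxx = -591.8375/615.875 = -0.960970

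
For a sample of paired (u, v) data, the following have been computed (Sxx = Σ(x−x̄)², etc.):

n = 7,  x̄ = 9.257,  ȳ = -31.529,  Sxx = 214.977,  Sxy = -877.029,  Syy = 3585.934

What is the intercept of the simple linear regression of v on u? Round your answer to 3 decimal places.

6.236

b = Sxy/Sxx = -877.029/214.977 = -4.079641
a = ȳ − b·x̄ = -31.529 − (-4.079641)·9.257 = 6.236237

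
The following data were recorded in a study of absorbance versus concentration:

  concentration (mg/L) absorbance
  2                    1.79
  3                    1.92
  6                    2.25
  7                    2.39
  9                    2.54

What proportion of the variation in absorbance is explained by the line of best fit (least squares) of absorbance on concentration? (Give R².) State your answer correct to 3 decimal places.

n = 5, Σx = 27, Σy = 10.89, Σxy = 62.43, Σx² = 179, Σy² = 24.1167
Sxx = Σx² − (Σx)²/n = 179 − 145.8 = 33.2
Sxy = Σxy − (Σx)(Σy)/n = 62.43 − 58.806 = 3.624
Syy = Σy² − (Σy)²/n = 24.1167 − 23.71842 = 0.39828
R² = Sxy²/(Sxx·Syy) = (3.624)²/(33.2·0.39828) = 0.993230

0.993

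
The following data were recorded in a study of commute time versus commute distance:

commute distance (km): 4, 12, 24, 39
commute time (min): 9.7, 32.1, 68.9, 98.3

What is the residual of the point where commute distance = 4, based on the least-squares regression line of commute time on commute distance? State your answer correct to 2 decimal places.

n = 4, Σx = 79, Σy = 209, Σxy = 5911.3, Σx² = 2257
Sxx = Σx² − (Σx)²/n = 2257 − 1560.25 = 696.75
Sxy = Σxy − (Σx)(Σy)/n = 5911.3 − 4127.75 = 1783.55
b = Sxy/Sxx = 1783.55/696.75 = 2.559813
a = ȳ − b·x̄ = 52.25 − 2.559813·19.75 = 1.693685
ŷ(4) = 1.693685 + 2.559813·4 = 11.932939
residual = y − ŷ = 9.7 − 11.932939 = -2.232939

-2.23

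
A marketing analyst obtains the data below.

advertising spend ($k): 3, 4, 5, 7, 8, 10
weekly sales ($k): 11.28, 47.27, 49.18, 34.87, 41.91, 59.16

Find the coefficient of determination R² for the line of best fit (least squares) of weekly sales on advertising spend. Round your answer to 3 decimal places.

n = 6, Σx = 37, Σy = 243.67, Σxy = 1639.79, Σx² = 263, Σy² = 11252.6343
Sxx = Σx² − (Σx)²/n = 263 − 228.166667 = 34.833333
Sxy = Σxy − (Σx)(Σy)/n = 1639.79 − 1502.631667 = 137.158333
Syy = Σy² − (Σy)²/n = 11252.6343 − 9895.844817 = 1356.789483
R² = Sxy²/(Sxx·Syy) = (137.158333)²/(34.833333·1356.789483) = 0.398049

0.398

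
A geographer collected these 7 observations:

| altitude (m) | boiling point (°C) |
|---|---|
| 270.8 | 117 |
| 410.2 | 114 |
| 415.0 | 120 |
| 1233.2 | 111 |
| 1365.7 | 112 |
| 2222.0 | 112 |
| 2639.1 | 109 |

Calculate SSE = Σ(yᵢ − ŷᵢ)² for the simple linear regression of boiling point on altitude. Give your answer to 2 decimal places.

29.95

n = 7, Σx = 8556, Σy = 795, Σxy = 954615.9, Σx² = 15701873.22, Σy² = 90375
Sxx = Σx² − (Σx)²/n = 15701873.22 − 10457876.571429 = 5243996.648571
Sxy = Σxy − (Σx)(Σy)/n = 954615.9 − 971717.142857 = -17101.242857
Syy = Σy² − (Σy)²/n = 90375 − 90289.285714 = 85.714286
b = Sxy/Sxx = -17101.242857/5243996.648571 = -0.003261
SSE = Syy − b·Sxy = 85.714286 − (-0.003261)·(-17101.242857) = 29.945275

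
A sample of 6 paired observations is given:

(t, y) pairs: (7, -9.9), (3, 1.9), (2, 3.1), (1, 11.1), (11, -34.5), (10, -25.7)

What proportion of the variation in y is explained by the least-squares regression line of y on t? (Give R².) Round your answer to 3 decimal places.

n = 6, Σx = 34, Σy = -54, Σxy = -682.8, Σx² = 284, Σy² = 2085.18
Sxx = Σx² − (Σx)²/n = 284 − 192.666667 = 91.333333
Sxy = Σxy − (Σx)(Σy)/n = -682.8 − (-306) = -376.8
Syy = Σy² − (Σy)²/n = 2085.18 − 486 = 1599.18
R² = Sxy²/(Sxx·Syy) = (-376.8)²/(91.333333·1599.18) = 0.972065

0.972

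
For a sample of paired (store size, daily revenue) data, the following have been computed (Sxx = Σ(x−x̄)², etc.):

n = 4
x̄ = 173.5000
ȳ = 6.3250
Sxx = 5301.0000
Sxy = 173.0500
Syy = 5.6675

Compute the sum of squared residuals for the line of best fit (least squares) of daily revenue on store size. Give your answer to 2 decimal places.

b = Sxy/Sxx = 173.05/5301 = 0.032645
SSE = Syy − b·Sxy = 5.6675 − 0.032645·173.05 = 0.018320

0.02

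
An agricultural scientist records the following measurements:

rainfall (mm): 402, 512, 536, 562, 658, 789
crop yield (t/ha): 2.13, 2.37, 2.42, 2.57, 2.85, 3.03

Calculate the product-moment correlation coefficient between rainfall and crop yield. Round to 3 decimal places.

0.986

n = 6, Σx = 3459, Σy = 15.37, Σxy = 9077.13, Σx² = 2082373, Σy² = 39.9185
Sxx = Σx² − (Σx)²/n = 2082373 − 1994113.5 = 88259.5
Sxy = Σxy − (Σx)(Σy)/n = 9077.13 − 8860.805 = 216.325
Syy = Σy² − (Σy)²/n = 39.9185 − 39.372817 = 0.545683
r = Sxy/√(Sxx·Syy) = 216.325/√(48161.738158) = 216.325/219.457828 = 0.985725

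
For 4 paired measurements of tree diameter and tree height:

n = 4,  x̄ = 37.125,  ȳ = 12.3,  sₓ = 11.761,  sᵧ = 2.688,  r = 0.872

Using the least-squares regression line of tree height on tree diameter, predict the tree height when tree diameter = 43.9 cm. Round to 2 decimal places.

b = r · sᵧ/sₓ = 0.872 · 2.688/11.761 = 0.199297
a = ȳ − b·x̄ = 12.3 − 0.199297·37.125 = 4.901086
ŷ(43.9) = a + b·43.9 = 4.901086 + 0.199297·43.9 = 13.650239

13.65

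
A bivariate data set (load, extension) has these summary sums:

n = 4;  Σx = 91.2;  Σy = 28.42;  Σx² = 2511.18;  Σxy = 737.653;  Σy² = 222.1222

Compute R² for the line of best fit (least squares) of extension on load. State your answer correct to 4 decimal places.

Sxx = Σx² − (Σx)²/n = 2511.18 − 2079.36 = 431.82
Sxy = Σxy − (Σx)(Σy)/n = 737.653 − 647.976 = 89.677
Syy = Σy² − (Σy)²/n = 222.1222 − 201.9241 = 20.1981
R² = Sxy²/(Sxx·Syy) = (89.677)²/(431.82·20.1981) = 0.922038

0.9220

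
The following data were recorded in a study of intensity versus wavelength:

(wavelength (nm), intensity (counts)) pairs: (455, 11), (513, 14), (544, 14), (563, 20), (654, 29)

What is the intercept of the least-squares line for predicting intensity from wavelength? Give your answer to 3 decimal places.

n = 5, Σx = 2729, Σy = 88, Σxy = 50029, Σx² = 1510815
Sxx = Σx² − (Σx)²/n = 1510815 − 1489488.2 = 21326.8
Sxy = Σxy − (Σx)(Σy)/n = 50029 − 48030.4 = 1998.6
b = Sxy/Sxx = 1998.6/21326.8 = 0.093713
a = ȳ − b·x̄ = 17.6 − 0.093713·545.8 = -33.548596

-33.549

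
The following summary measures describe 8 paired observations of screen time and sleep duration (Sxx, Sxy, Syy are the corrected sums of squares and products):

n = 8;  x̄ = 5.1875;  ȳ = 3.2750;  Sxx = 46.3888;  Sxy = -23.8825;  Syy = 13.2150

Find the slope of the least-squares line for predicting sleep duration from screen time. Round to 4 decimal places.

b = Sxy/Sxx = -23.8825/46.3888 = -0.514833

-0.5148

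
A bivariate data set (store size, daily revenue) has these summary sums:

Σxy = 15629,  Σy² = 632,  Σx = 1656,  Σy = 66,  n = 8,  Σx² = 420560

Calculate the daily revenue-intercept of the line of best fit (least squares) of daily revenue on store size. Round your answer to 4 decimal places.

3.0143

Sxx = Σx² − (Σx)²/n = 420560 − 342792 = 77768
Sxy = Σxy − (Σx)(Σy)/n = 15629 − 13662 = 1967
b = Sxy/Sxx = 1967/77768 = 0.025293
a = ȳ − b·x̄ = 8.25 − 0.025293·207 = 3.014312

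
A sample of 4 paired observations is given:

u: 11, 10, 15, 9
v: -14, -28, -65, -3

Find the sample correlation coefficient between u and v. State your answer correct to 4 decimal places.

-0.9314

n = 4, Σx = 45, Σy = -110, Σxy = -1436, Σx² = 527, Σy² = 5214
Sxx = Σx² − (Σx)²/n = 527 − 506.25 = 20.75
Sxy = Σxy − (Σx)(Σy)/n = -1436 − (-1237.5) = -198.5
Syy = Σy² − (Σy)²/n = 5214 − 3025 = 2189
r = Sxy/√(Sxx·Syy) = -198.5/√(45421.75) = -198.5/213.123790 = -0.931384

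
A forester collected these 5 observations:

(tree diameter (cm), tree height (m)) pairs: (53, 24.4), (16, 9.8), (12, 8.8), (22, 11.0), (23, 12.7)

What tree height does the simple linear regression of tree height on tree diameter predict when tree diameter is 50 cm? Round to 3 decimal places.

n = 5, Σx = 126, Σy = 66.7, Σxy = 2089.7, Σx² = 4222
Sxx = Σx² − (Σx)²/n = 4222 − 3175.2 = 1046.8
Sxy = Σxy − (Σx)(Σy)/n = 2089.7 − 1680.84 = 408.86
b = Sxy/Sxx = 408.86/1046.8 = 0.390581
a = ȳ − b·x̄ = 13.34 − 0.390581·25.2 = 3.497363
ŷ(50) = a + b·50 = 3.497363 + 0.390581·50 = 23.026404

23.026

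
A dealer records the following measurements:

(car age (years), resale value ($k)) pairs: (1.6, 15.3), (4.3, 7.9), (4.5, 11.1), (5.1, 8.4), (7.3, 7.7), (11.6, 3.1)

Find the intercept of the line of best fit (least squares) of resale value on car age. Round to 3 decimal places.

15.183

n = 6, Σx = 34.4, Σy = 53.5, Σxy = 243.41, Σx² = 255.16
Sxx = Σx² − (Σx)²/n = 255.16 − 197.226667 = 57.933333
Sxy = Σxy − (Σx)(Σy)/n = 243.41 − 306.733333 = -63.323333
b = Sxy/Sxx = -63.323333/57.933333 = -1.093038
a = ȳ − b·x̄ = 8.916667 − (-1.093038)·5.733333 = 15.183418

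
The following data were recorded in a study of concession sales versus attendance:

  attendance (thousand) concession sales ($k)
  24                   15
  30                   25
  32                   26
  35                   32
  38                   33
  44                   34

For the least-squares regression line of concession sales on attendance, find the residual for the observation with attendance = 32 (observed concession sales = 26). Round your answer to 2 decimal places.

n = 6, Σx = 203, Σy = 165, Σxy = 5812, Σx² = 7105
Sxx = Σx² − (Σx)²/n = 7105 − 6868.166667 = 236.833333
Sxy = Σxy − (Σx)(Σy)/n = 5812 − 5582.5 = 229.5
b = Sxy/Sxx = 229.5/236.833333 = 0.969036
a = ȳ − b·x̄ = 27.5 − 0.969036·33.833333 = -5.285714
ŷ(32) = -5.285714 + 0.969036·32 = 25.723434
residual = y − ŷ = 26 − 25.723434 = 0.276566

0.28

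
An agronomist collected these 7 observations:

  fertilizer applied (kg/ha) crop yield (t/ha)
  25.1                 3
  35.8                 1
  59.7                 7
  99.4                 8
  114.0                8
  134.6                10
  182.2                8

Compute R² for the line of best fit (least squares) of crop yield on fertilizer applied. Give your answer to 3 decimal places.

n = 7, Σx = 650.8, Σy = 45, Σxy = 5039.8, Σx² = 79666.1, Σy² = 351
Sxx = Σx² − (Σx)²/n = 79666.1 − 60505.805714 = 19160.294286
Sxy = Σxy − (Σx)(Σy)/n = 5039.8 − 4183.714286 = 856.085714
Syy = Σy² − (Σy)²/n = 351 − 289.285714 = 61.714286
R² = Sxy²/(Sxx·Syy) = (856.085714)²/(19160.294286·61.714286) = 0.619793

0.620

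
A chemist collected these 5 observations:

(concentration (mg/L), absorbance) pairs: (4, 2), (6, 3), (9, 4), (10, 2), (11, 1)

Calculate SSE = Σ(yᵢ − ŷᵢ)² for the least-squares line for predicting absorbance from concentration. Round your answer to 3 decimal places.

n = 5, Σx = 40, Σy = 12, Σxy = 93, Σx² = 354, Σy² = 34
Sxx = Σx² − (Σx)²/n = 354 − 320 = 34
Sxy = Σxy − (Σx)(Σy)/n = 93 − 96 = -3
Syy = Σy² − (Σy)²/n = 34 − 28.8 = 5.2
b = Sxy/Sxx = -3/34 = -0.088235
SSE = Syy − b·Sxy = 5.2 − (-0.088235)·(-3) = 4.935294

4.935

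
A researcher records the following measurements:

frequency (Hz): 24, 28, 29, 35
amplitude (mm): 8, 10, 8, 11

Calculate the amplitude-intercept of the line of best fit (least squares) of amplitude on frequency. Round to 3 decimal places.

n = 4, Σx = 116, Σy = 37, Σxy = 1089, Σx² = 3426
Sxx = Σx² − (Σx)²/n = 3426 − 3364 = 62
Sxy = Σxy − (Σx)(Σy)/n = 1089 − 1073 = 16
b = Sxy/Sxx = 16/62 = 0.258065
a = ȳ − b·x̄ = 9.25 − 0.258065·29 = 1.766129

1.766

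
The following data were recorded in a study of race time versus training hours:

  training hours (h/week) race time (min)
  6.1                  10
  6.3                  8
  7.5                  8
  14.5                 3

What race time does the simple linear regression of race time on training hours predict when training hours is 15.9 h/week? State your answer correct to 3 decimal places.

n = 4, Σx = 34.4, Σy = 29, Σxy = 214.9, Σx² = 343.4
Sxx = Σx² − (Σx)²/n = 343.4 − 295.84 = 47.56
Sxy = Σxy − (Σx)(Σy)/n = 214.9 − 249.4 = -34.5
b = Sxy/Sxx = -34.5/47.56 = -0.725399
a = ȳ − b·x̄ = 7.25 − (-0.725399)·8.6 = 13.488436
ŷ(15.9) = a + b·15.9 = 13.488436 + (-0.725399)·15.9 = 1.954584

1.955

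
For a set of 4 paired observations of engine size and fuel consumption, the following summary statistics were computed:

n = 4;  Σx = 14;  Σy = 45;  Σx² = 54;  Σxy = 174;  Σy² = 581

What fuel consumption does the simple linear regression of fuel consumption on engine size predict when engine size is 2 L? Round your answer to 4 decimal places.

6.3000

Sxx = Σx² − (Σx)²/n = 54 − 49 = 5
Sxy = Σxy − (Σx)(Σy)/n = 174 − 157.5 = 16.5
b = Sxy/Sxx = 16.5/5 = 3.3
a = ȳ − b·x̄ = 11.25 − 3.3·3.5 = -0.3
ŷ(2) = a + b·2 = -0.3 + 3.3·2 = 6.3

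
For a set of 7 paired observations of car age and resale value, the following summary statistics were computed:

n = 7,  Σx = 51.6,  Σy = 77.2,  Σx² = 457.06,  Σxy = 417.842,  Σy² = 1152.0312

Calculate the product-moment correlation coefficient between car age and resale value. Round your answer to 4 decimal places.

-0.9960

Sxx = Σx² − (Σx)²/n = 457.06 − 380.365714 = 76.694286
Sxy = Σxy − (Σx)(Σy)/n = 417.842 − 569.074286 = -151.232286
Syy = Σy² − (Σy)²/n = 1152.0312 − 851.405714 = 300.625486
r = Sxy/√(Sxx·Syy) = -151.232286/√(23056.256894) = -151.232286/151.842869 = -0.995979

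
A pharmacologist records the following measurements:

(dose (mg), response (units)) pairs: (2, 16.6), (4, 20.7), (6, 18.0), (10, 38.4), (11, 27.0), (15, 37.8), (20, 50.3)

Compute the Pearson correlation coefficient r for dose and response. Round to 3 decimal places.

n = 7, Σx = 68, Σy = 208.8, Σxy = 2478, Σx² = 902, Σy² = 7190.54
Sxx = Σx² − (Σx)²/n = 902 − 660.571429 = 241.428571
Sxy = Σxy − (Σx)(Σy)/n = 2478 − 2028.342857 = 449.657143
Syy = Σy² − (Σy)²/n = 7190.54 − 6228.205714 = 962.334286
r = Sxy/√(Sxx·Syy) = 449.657143/√(232334.991837) = 449.657143/482.011402 = 0.932877

0.933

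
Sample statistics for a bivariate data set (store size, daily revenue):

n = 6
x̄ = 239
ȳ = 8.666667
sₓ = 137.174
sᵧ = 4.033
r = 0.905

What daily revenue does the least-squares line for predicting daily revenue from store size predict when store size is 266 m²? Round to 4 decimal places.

9.3851

b = r · sᵧ/sₓ = 0.905 · 4.033/137.174 = 0.026608
a = ȳ − b·x̄ = 8.666667 − 0.026608·239 = 2.307461
ŷ(266) = a + b·266 = 2.307461 + 0.026608·266 = 9.385071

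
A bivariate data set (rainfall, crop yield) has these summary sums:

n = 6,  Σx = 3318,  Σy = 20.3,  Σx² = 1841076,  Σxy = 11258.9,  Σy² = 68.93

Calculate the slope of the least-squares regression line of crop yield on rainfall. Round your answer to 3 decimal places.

Sxx = Σx² − (Σx)²/n = 1841076 − 1834854 = 6222
Sxy = Σxy − (Σx)(Σy)/n = 11258.9 − 11225.9 = 33
b = Sxy/Sxx = 33/6222 = 0.005304

0.005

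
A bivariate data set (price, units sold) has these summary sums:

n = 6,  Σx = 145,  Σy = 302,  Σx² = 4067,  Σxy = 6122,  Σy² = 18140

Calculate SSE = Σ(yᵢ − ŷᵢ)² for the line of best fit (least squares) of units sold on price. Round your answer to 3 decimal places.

Sxx = Σx² − (Σx)²/n = 4067 − 3504.166667 = 562.833333
Sxy = Σxy − (Σx)(Σy)/n = 6122 − 7298.333333 = -1176.333333
Syy = Σy² − (Σy)²/n = 18140 − 15200.666667 = 2939.333333
b = Sxy/Sxx = -1176.333333/562.833333 = -2.090021
SSE = Syy − b·Sxy = 2939.333333 − (-2.090021)·(-1176.333333) = 480.772283

480.772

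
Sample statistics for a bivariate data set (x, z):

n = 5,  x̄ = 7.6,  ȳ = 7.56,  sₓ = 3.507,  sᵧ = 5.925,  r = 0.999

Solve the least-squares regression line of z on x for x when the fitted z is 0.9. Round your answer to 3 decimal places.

b = r · sᵧ/sₓ = 0.999 · 5.925/3.507 = 1.687789
a = ȳ − b·x̄ = 7.56 − 1.687789·7.6 = -5.267194
Set a + b·x = 0.9: x = (0.9 − (-5.267194)) / 1.687789 = 3.654008

3.654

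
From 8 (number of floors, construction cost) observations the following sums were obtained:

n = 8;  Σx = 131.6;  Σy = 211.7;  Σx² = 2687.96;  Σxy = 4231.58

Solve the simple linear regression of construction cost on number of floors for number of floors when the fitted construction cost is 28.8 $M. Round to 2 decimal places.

Sxx = Σx² − (Σx)²/n = 2687.96 − 2164.82 = 523.14
Sxy = Σxy − (Σx)(Σy)/n = 4231.58 − 3482.465 = 749.115
b = Sxy/Sxx = 749.115/523.14 = 1.431959
a = ȳ − b·x̄ = 26.4625 − 1.431959·16.45 = 2.906775
Set a + b·x = 28.8: x = (28.8 − 2.906775) / 1.431959 = 18.082379

18.08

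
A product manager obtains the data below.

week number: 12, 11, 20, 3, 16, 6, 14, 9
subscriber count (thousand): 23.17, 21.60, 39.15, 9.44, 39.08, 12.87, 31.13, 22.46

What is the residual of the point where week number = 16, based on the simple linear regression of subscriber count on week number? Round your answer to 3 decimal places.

5.208

n = 8, Σx = 91, Σy = 198.9, Σxy = 2667.42, Σx² = 1243
Sxx = Σx² − (Σx)²/n = 1243 − 1035.125 = 207.875
Sxy = Σxy − (Σx)(Σy)/n = 2667.42 − 2262.4875 = 404.9325
b = Sxy/Sxx = 404.9325/207.875 = 1.947962
a = ȳ − b·x̄ = 24.8625 − 1.947962·11.375 = 2.704438
ŷ(16) = 2.704438 + 1.947962·16 = 33.871822
residual = y − ŷ = 39.08 − 33.871822 = 5.208178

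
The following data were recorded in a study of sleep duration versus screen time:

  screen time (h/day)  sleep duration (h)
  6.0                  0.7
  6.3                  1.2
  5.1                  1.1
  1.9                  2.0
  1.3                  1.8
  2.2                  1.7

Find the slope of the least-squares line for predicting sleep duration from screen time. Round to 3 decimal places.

n = 6, Σx = 22.8, Σy = 8.5, Σxy = 27.25, Σx² = 111.84
Sxx = Σx² − (Σx)²/n = 111.84 − 86.64 = 25.2
Sxy = Σxy − (Σx)(Σy)/n = 27.25 − 32.3 = -5.05
b = Sxy/Sxx = -5.05/25.2 = -0.200397

-0.200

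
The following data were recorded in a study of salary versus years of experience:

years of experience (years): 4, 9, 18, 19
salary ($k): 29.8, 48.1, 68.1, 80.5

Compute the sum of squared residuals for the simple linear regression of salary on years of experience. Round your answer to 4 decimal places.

49.8786

n = 4, Σx = 50, Σy = 226.5, Σxy = 3307.4, Σx² = 782, Σy² = 14319.51
Sxx = Σx² − (Σx)²/n = 782 − 625 = 157
Sxy = Σxy − (Σx)(Σy)/n = 3307.4 − 2831.25 = 476.15
Syy = Σy² − (Σy)²/n = 14319.51 − 12825.5625 = 1493.9475
b = Sxy/Sxx = 476.15/157 = 3.032803
SSE = Syy − b·Sxy = 1493.9475 − 3.032803·476.15 = 49.878567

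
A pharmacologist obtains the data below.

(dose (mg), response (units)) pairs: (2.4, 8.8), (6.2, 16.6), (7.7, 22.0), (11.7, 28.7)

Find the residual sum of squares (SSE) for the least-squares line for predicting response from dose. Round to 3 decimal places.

2.927

n = 4, Σx = 28, Σy = 76.1, Σxy = 629.23, Σx² = 240.38, Σy² = 1660.69
Sxx = Σx² − (Σx)²/n = 240.38 − 196 = 44.38
Sxy = Σxy − (Σx)(Σy)/n = 629.23 − 532.7 = 96.53
Syy = Σy² − (Σy)²/n = 1660.69 − 1447.8025 = 212.8875
b = Sxy/Sxx = 96.53/44.38 = 2.175079
SSE = Syy − b·Sxy = 212.8875 − 2.175079·96.53 = 2.927137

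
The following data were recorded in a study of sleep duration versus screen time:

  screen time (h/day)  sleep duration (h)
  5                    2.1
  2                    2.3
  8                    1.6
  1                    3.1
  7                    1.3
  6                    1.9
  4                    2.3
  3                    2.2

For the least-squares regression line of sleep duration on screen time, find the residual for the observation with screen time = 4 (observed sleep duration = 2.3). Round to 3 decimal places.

0.101

n = 8, Σx = 36, Σy = 16.8, Σxy = 67.3, Σx² = 204
Sxx = Σx² − (Σx)²/n = 204 − 162 = 42
Sxy = Σxy − (Σx)(Σy)/n = 67.3 − 75.6 = -8.3
b = Sxy/Sxx = -8.3/42 = -0.197619
a = ȳ − b·x̄ = 2.1 − (-0.197619)·4.5 = 2.989286
ŷ(4) = 2.989286 + (-0.197619)·4 = 2.198810
residual = y − ŷ = 2.3 − 2.198810 = 0.101190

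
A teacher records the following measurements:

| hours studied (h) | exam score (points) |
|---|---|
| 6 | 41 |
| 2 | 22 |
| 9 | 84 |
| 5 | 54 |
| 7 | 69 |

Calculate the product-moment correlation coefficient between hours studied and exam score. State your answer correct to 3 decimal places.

n = 5, Σx = 29, Σy = 270, Σxy = 1799, Σx² = 195, Σy² = 16898
Sxx = Σx² − (Σx)²/n = 195 − 168.2 = 26.8
Sxy = Σxy − (Σx)(Σy)/n = 1799 − 1566 = 233
Syy = Σy² − (Σy)²/n = 16898 − 14580 = 2318
r = Sxy/√(Sxx·Syy) = 233/√(62122.4) = 233/249.243656 = 0.934828

0.935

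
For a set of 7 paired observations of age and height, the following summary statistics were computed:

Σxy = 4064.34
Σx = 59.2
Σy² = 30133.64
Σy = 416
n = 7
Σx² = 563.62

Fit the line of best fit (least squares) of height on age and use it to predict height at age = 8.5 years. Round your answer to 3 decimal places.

59.800

Sxx = Σx² − (Σx)²/n = 563.62 − 500.662857 = 62.957143
Sxy = Σxy − (Σx)(Σy)/n = 4064.34 − 3518.171429 = 546.168571
b = Sxy/Sxx = 546.168571/62.957143 = 8.675244
a = ȳ − b·x̄ = 59.428571 − 8.675244·8.457143 = -13.939206
ŷ(8.5) = a + b·8.5 = -13.939206 + 8.675244·8.5 = 59.800368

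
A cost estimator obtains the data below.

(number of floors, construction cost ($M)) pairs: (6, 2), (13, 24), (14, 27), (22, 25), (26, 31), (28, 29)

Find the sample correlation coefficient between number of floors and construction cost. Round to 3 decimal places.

n = 6, Σx = 109, Σy = 138, Σxy = 2870, Σx² = 2345, Σy² = 3736
Sxx = Σx² − (Σx)²/n = 2345 − 1980.166667 = 364.833333
Sxy = Σxy − (Σx)(Σy)/n = 2870 − 2507 = 363
Syy = Σy² − (Σy)²/n = 3736 − 3174 = 562
r = Sxy/√(Sxx·Syy) = 363/√(205036.333333) = 363/452.809379 = 0.801662

0.802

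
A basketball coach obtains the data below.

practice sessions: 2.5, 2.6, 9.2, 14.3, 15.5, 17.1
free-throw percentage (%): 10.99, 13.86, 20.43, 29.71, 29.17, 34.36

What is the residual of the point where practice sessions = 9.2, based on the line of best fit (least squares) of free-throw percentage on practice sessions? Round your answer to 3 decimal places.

n = 6, Σx = 61.2, Σy = 138.52, Σxy = 1716.011, Σx² = 834.8
Sxx = Σx² − (Σx)²/n = 834.8 − 624.24 = 210.56
Sxy = Σxy − (Σx)(Σy)/n = 1716.011 − 1412.904 = 303.107
b = Sxy/Sxx = 303.107/210.56 = 1.439528
a = ȳ − b·x̄ = 23.086667 − 1.439528·10.2 = 8.403482
ŷ(9.2) = 8.403482 + 1.439528·9.2 = 21.647139
residual = y − ŷ = 20.43 − 21.647139 = -1.217139

-1.217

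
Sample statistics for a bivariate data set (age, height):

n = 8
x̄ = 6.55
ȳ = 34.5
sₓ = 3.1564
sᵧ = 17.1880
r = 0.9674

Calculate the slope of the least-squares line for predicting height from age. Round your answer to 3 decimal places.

5.268

b = r · sᵧ/sₓ = 0.9674 · 17.188/3.1564 = 5.267923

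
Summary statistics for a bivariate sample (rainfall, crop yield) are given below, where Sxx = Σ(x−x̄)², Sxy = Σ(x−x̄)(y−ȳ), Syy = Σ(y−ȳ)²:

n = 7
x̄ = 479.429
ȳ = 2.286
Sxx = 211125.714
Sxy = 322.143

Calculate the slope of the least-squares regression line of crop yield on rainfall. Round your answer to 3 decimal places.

0.002

b = Sxy/Sxx = 322.143/211125.714 = 0.001526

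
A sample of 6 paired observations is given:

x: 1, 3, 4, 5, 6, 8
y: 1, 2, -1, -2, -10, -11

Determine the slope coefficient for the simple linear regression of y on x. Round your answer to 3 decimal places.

n = 6, Σx = 27, Σy = -21, Σxy = -155, Σx² = 151
Sxx = Σx² − (Σx)²/n = 151 − 121.5 = 29.5
Sxy = Σxy − (Σx)(Σy)/n = -155 − (-94.5) = -60.5
b = Sxy/Sxx = -60.5/29.5 = -2.050847

-2.051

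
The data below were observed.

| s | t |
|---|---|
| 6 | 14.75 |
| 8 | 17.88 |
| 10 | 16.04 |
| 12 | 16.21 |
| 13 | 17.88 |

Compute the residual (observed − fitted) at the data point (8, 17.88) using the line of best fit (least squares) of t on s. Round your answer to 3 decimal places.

1.759

n = 5, Σx = 49, Σy = 82.76, Σxy = 818.9, Σx² = 513
Sxx = Σx² − (Σx)²/n = 513 − 480.2 = 32.8
Sxy = Σxy − (Σx)(Σy)/n = 818.9 − 811.048 = 7.852
b = Sxy/Sxx = 7.852/32.8 = 0.239390
a = ȳ − b·x̄ = 16.552 − 0.239390·9.8 = 14.205976
ŷ(8) = 14.205976 + 0.239390·8 = 16.121098
residual = y − ŷ = 17.88 − 16.121098 = 1.758902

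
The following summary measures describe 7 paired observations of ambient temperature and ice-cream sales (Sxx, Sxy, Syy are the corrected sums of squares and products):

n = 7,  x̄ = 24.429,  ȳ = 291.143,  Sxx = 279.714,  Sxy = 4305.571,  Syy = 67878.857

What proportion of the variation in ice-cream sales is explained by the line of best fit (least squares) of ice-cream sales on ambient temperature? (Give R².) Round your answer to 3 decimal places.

0.976

R² = Sxy²/(Sxx·Syy) = (4305.571)²/(279.714·67878.857) = 0.976366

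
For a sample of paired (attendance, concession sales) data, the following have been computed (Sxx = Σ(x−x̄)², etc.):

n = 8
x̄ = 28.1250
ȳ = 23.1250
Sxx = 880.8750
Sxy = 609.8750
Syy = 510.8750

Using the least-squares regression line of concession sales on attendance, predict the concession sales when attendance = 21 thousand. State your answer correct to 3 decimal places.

18.192

b = Sxy/Sxx = 609.875/880.875 = 0.692351
a = ȳ − b·x̄ = 23.125 − 0.692351·28.125 = 3.652618
ŷ(21) = a + b·21 = 3.652618 + 0.692351·21 = 18.191997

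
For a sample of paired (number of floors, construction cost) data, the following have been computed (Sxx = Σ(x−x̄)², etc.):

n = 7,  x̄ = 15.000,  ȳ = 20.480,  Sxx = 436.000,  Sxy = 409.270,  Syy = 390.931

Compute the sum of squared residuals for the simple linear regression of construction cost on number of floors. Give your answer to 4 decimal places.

b = Sxy/Sxx = 409.27/436 = 0.938693
SSE = Syy − b·Sxy = 390.931 − 0.938693·409.27 = 6.752255

6.7523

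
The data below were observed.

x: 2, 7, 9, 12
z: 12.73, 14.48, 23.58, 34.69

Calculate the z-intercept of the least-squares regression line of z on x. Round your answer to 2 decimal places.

n = 4, Σx = 30, Σy = 85.48, Σxy = 755.32, Σx² = 278
Sxx = Σx² − (Σx)²/n = 278 − 225 = 53
Sxy = Σxy − (Σx)(Σy)/n = 755.32 − 641.1 = 114.22
b = Sxy/Sxx = 114.22/53 = 2.155094
a = ȳ − b·x̄ = 21.37 − 2.155094·7.5 = 5.206792

5.21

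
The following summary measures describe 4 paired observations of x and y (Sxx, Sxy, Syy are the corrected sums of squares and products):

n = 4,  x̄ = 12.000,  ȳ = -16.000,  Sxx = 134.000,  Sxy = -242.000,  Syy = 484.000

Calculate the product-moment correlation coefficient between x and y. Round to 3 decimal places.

-0.950

r = Sxy/√(Sxx·Syy) = -242/√(64856) = -242/254.668412 = -0.950255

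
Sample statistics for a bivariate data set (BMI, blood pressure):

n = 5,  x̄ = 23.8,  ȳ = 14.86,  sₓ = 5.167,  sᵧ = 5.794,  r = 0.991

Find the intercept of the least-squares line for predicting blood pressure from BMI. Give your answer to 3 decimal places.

b = r · sᵧ/sₓ = 0.991 · 5.794/5.167 = 1.111255
a = ȳ − b·x̄ = 14.86 − 1.111255·23.8 = -11.587866

-11.588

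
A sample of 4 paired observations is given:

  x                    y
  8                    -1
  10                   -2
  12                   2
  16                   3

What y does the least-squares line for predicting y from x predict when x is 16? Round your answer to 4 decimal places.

n = 4, Σx = 46, Σy = 2, Σxy = 44, Σx² = 564
Sxx = Σx² − (Σx)²/n = 564 − 529 = 35
Sxy = Σxy − (Σx)(Σy)/n = 44 − 23 = 21
b = Sxy/Sxx = 21/35 = 0.6
a = ȳ − b·x̄ = 0.5 − 0.6·11.5 = -6.4
ŷ(16) = a + b·16 = -6.4 + 0.6·16 = 3.2

3.2000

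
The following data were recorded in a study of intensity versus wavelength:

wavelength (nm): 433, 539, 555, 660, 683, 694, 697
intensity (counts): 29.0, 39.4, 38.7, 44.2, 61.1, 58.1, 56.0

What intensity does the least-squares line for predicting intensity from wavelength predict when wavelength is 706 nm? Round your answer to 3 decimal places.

57.315

n = 7, Σx = 4261, Σy = 326.5, Σxy = 205528.8, Σx² = 2655569
Sxx = Σx² − (Σx)²/n = 2655569 − 2593731.571429 = 61837.428571
Sxy = Σxy − (Σx)(Σy)/n = 205528.8 − 198745.214286 = 6783.585714
b = Sxy/Sxx = 6783.585714/61837.428571 = 0.109700
a = ȳ − b·x̄ = 46.642857 − 0.109700·608.714286 = -20.133295
ŷ(706) = a + b·706 = -20.133295 + 0.109700·706 = 57.315131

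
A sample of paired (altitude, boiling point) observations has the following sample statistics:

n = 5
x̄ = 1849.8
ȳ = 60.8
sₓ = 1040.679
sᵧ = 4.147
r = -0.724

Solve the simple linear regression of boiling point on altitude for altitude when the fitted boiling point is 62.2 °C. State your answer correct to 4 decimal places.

b = r · sᵧ/sₓ = -0.724 · 4.147/1040.679 = -0.002885
a = ȳ − b·x̄ = 60.8 − (-0.002885)·1849.8 = 66.136796
Set a + b·x = 62.2: x = (62.2 − 66.136796) / (-0.002885) = 1364.542535

1364.5425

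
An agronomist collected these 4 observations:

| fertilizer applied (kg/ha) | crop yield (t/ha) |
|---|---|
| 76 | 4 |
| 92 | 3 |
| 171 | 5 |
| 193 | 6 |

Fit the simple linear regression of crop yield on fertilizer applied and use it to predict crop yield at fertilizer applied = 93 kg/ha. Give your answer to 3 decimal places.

n = 4, Σx = 532, Σy = 18, Σxy = 2593, Σx² = 80730
Sxx = Σx² − (Σx)²/n = 80730 − 70756 = 9974
Sxy = Σxy − (Σx)(Σy)/n = 2593 − 2394 = 199
b = Sxy/Sxx = 199/9974 = 0.019952
a = ȳ − b·x̄ = 4.5 − 0.019952·133 = 1.846401
ŷ(93) = a + b·93 = 1.846401 + 0.019952·93 = 3.701925

3.702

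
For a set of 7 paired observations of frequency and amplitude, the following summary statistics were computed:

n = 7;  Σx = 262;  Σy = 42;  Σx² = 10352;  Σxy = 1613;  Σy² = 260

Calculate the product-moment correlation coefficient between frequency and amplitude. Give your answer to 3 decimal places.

0.621

Sxx = Σx² − (Σx)²/n = 10352 − 9806.285714 = 545.714286
Sxy = Σxy − (Σx)(Σy)/n = 1613 − 1572 = 41
Syy = Σy² − (Σy)²/n = 260 − 252 = 8
r = Sxy/√(Sxx·Syy) = 41/√(4365.714286) = 41/66.073552 = 0.620521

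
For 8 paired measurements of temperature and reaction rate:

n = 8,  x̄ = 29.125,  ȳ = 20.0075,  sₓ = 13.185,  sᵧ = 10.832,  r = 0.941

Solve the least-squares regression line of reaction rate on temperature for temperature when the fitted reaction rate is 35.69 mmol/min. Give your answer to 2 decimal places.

b = r · sᵧ/sₓ = 0.941 · 10.832/13.185 = 0.773069
a = ȳ − b·x̄ = 20.0075 − 0.773069·29.125 = -2.508129
Set a + b·x = 35.69: x = (35.69 − (-2.508129)) / 0.773069 = 49.411034

49.41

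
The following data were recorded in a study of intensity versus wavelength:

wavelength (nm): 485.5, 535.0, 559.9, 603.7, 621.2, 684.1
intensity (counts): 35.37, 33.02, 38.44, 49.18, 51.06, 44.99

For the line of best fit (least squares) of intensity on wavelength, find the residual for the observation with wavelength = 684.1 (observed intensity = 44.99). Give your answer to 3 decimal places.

n = 6, Σx = 3489.4, Σy = 252.06, Σxy = 148546.488, Σx² = 2053759.2
Sxx = Σx² − (Σx)²/n = 2053759.2 − 2029318.726667 = 24440.473333
Sxy = Σxy − (Σx)(Σy)/n = 148546.488 − 146589.694 = 1956.794
b = Sxy/Sxx = 1956.794/24440.473333 = 0.080064
a = ȳ − b·x̄ = 42.01 − 0.080064·581.566667 = -4.552362
ŷ(684.1) = -4.552362 + 0.080064·684.1 = 50.219195
residual = y − ŷ = 44.99 − 50.219195 = -5.229195

-5.229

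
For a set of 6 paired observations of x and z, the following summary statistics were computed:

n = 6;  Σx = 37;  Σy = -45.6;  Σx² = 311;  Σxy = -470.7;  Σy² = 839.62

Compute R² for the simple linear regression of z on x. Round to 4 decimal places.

Sxx = Σx² − (Σx)²/n = 311 − 228.166667 = 82.833333
Sxy = Σxy − (Σx)(Σy)/n = -470.7 − (-281.2) = -189.5
Syy = Σy² − (Σy)²/n = 839.62 − 346.56 = 493.06
R² = Sxy²/(Sxx·Syy) = (-189.5)²/(82.833333·493.06) = 0.879252

0.8793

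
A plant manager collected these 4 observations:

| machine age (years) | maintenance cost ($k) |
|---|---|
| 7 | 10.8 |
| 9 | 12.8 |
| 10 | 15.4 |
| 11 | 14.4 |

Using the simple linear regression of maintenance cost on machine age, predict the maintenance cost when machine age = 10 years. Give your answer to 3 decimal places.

14.143

n = 4, Σx = 37, Σy = 53.4, Σxy = 503.2, Σx² = 351
Sxx = Σx² − (Σx)²/n = 351 − 342.25 = 8.75
Sxy = Σxy − (Σx)(Σy)/n = 503.2 − 493.95 = 9.25
b = Sxy/Sxx = 9.25/8.75 = 1.057143
a = ȳ − b·x̄ = 13.35 − 1.057143·9.25 = 3.571429
ŷ(10) = a + b·10 = 3.571429 + 1.057143·10 = 14.142857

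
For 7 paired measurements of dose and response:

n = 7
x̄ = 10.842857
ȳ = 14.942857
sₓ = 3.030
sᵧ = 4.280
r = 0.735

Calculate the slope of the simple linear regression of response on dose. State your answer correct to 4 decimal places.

1.0382

b = r · sᵧ/sₓ = 0.735 · 4.28/3.03 = 1.038218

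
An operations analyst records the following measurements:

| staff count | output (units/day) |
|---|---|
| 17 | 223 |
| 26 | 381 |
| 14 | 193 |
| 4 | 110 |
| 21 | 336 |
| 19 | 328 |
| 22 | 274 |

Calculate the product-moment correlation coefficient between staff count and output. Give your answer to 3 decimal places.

0.930

n = 7, Σx = 123, Σy = 1845, Σxy = 36155, Σx² = 2463, Σy² = 539795
Sxx = Σx² − (Σx)²/n = 2463 − 2161.285714 = 301.714286
Sxy = Σxy − (Σx)(Σy)/n = 36155 − 32419.285714 = 3735.714286
Syy = Σy² − (Σy)²/n = 539795 − 486289.285714 = 53505.714286
r = Sxy/√(Sxx·Syy) = 3735.714286/√(16143438.367347) = 3735.714286/4017.889790 = 0.929770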